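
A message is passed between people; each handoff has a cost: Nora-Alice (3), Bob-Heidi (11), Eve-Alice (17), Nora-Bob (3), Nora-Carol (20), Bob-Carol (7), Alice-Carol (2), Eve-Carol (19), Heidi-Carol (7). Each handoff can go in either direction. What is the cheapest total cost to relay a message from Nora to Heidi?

12

A few of the Nora→Heidi routes:
Nora - Bob - Carol - Heidi: 3 + 7 + 7 = 17
Nora - Alice - Carol - Bob - Heidi: 3 + 2 + 7 + 11 = 23
Nora - Bob - Heidi: 3 + 11 = 14
Nora - Alice - Carol - Heidi: 3 + 2 + 7 = 12
Nora - Carol - Heidi: 20 + 7 = 27
Best route has total 12.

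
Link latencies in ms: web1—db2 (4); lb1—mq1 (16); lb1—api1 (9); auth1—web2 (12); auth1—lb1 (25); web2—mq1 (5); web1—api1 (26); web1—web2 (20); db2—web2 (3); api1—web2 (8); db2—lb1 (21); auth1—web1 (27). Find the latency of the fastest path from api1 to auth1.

20

Some routes from api1 to auth1:
api1 → lb1 → db2 → web2 → auth1: 9 + 21 + 3 + 12 = 45
api1 → lb1 → auth1: 9 + 25 = 34
api1 → web1 → db2 → web2 → auth1: 26 + 4 + 3 + 12 = 45
api1 → web2 → auth1: 8 + 12 = 20
api1 → web2 → db2 → web1 → auth1: 8 + 3 + 4 + 27 = 42
api1 → lb1 → mq1 → web2 → auth1: 9 + 16 + 5 + 12 = 42
Shortest: 20 ms.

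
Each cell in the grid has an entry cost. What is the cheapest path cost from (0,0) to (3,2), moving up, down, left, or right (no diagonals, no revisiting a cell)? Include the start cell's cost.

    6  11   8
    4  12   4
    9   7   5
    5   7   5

Path (0,0) -> (1,0) -> (1,1) -> (1,2) -> (2,2) -> (3,2): 6 + 4 + 12 + 4 + 5 + 5 = 36.

36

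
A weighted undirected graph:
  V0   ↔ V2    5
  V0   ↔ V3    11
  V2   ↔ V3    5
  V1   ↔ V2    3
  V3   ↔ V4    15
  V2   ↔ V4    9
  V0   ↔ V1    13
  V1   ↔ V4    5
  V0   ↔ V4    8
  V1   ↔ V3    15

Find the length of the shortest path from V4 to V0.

8

Checking several routes:
V4 -> V1 -> V2 -> V0: 5 + 3 + 5 = 13
V4 -> V2 -> V0: 9 + 5 = 14
V4 -> V0: 8
V4 -> V1 -> V0: 5 + 13 = 18
V4 -> V1 -> V2 -> V3 -> V0: 5 + 3 + 5 + 11 = 24
Best route has total 8.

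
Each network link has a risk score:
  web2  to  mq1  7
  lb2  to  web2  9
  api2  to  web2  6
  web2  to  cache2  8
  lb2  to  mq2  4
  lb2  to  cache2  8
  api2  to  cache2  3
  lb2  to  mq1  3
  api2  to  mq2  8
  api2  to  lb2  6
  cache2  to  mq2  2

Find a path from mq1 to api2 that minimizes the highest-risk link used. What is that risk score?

4

Checking several routes:
mq1-lb2-mq2-cache2-api2: max(3, 4, 2, 3) = 4
mq1-web2-api2: max(7, 6) = 7
mq1-lb2-api2: max(3, 6) = 6
mq1-web2-cache2-api2: max(7, 8, 3) = 8
mq1-web2-cache2-mq2-api2: max(7, 8, 2, 8) = 8
The minimum achievable maximum is 4.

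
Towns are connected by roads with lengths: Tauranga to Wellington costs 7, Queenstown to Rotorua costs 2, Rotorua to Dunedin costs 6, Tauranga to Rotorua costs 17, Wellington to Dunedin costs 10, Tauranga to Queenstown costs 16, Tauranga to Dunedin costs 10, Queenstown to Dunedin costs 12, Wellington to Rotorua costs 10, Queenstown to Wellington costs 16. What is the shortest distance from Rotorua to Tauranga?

16

Some routes from Rotorua to Tauranga:
Rotorua → Queenstown → Tauranga: 2 + 16 = 18
Rotorua → Wellington → Tauranga: 10 + 7 = 17
Rotorua → Queenstown → Dunedin → Tauranga: 2 + 12 + 10 = 24
Rotorua → Tauranga: 17
Rotorua → Dunedin → Tauranga: 6 + 10 = 16
Rotorua → Dunedin → Wellington → Tauranga: 6 + 10 + 7 = 23
Best route has total 16.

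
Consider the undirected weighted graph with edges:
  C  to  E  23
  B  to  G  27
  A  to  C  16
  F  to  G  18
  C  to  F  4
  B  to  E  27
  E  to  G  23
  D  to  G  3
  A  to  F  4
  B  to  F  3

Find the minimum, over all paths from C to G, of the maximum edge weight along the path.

Comparing a few candidate routes:
C - E - G: max(23, 23) = 23
C - A - F - G: max(16, 4, 18) = 18
C - A - F - B - G: max(16, 4, 3, 27) = 27
C - F - G: max(4, 18) = 18
C - A - F - B - E - G: max(16, 4, 3, 27, 23) = 27
Best route has worst link 18.

18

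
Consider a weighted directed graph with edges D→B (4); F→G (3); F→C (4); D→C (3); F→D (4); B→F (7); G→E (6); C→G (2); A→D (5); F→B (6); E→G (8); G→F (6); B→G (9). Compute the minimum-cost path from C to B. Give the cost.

14

Routes from C to B:
C -> G -> F -> D -> B: 2 + 6 + 4 + 4 = 16
C -> G -> F -> B: 2 + 6 + 6 = 14
Shortest: 14.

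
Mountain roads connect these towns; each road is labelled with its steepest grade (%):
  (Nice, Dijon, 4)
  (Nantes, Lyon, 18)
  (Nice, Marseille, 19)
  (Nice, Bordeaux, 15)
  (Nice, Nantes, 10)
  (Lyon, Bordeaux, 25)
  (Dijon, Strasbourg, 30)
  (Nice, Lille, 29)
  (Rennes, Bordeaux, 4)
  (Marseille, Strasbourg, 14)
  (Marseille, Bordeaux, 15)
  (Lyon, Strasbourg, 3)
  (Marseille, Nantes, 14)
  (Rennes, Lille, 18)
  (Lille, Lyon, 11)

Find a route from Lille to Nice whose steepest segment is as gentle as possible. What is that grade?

A few of the Lille→Nice routes:
Lille - Rennes - Bordeaux - Marseille - Nantes - Nice: max(18, 4, 15, 14, 10) = 18
Lille - Lyon - Nantes - Nice: max(11, 18, 10) = 18
Lille - Lyon - Strasbourg - Marseille - Nantes - Nice: max(11, 3, 14, 14, 10) = 14
Lille - Lyon - Nantes - Marseille - Bordeaux - Nice: max(11, 18, 14, 15, 15) = 18
Lille - Rennes - Bordeaux - Nice: max(18, 4, 15) = 18
Lille - Lyon - Strasbourg - Marseille - Bordeaux - Nice: max(11, 3, 14, 15, 15) = 15
The minimum achievable maximum is 14%.

14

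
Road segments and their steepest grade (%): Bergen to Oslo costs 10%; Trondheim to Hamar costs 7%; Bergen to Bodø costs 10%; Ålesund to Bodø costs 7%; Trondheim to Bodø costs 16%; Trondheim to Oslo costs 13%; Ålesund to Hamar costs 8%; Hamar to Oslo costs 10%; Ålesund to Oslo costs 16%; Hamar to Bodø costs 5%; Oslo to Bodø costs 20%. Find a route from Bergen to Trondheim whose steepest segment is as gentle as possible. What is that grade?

Checking several routes:
Bergen -> Bodø -> Ålesund -> Hamar -> Trondheim: max(10, 7, 8, 7) = 10
Bergen -> Bodø -> Hamar -> Trondheim: max(10, 5, 7) = 10
Bergen -> Bodø -> Ålesund -> Hamar -> Oslo -> Trondheim: max(10, 7, 8, 10, 13) = 13
Bergen -> Bodø -> Hamar -> Oslo -> Trondheim: max(10, 5, 10, 13) = 13
Bergen -> Oslo -> Hamar -> Trondheim: max(10, 10, 7) = 10
Bergen -> Oslo -> Trondheim: max(10, 13) = 13
Best route has worst link 10%.

10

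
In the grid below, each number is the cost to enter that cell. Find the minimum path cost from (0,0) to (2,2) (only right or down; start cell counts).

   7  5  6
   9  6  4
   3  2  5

One optimal route is (0,0)→(0,1)→(1,1)→(2,1)→(2,2).
Its cost is 7 + 5 + 6 + 2 + 5 = 25.

25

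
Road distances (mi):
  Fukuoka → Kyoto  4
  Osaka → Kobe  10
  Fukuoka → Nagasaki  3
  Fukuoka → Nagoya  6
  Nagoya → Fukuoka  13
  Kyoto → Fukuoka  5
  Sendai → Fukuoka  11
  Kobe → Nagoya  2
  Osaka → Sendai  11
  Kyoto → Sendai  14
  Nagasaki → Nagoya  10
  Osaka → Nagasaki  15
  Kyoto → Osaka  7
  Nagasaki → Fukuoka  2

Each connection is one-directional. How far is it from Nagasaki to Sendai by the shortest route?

20

Some routes from Nagasaki to Sendai:
Nagasaki -> Fukuoka -> Kyoto -> Osaka -> Sendai: 2 + 4 + 7 + 11 = 24
Nagasaki -> Nagoya -> Fukuoka -> Kyoto -> Sendai: 10 + 13 + 4 + 14 = 41
Nagasaki -> Fukuoka -> Kyoto -> Sendai: 2 + 4 + 14 = 20
Shortest: 20 mi.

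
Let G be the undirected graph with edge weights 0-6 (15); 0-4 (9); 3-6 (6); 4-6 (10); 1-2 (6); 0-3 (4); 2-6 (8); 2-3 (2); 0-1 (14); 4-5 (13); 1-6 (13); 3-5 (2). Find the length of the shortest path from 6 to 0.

10

Comparing a few candidate routes:
6 → 2 → 3 → 0: 8 + 2 + 4 = 14
6 → 0: 15
6 → 4 → 0: 10 + 9 = 19
6 → 3 → 0: 6 + 4 = 10
6 → 1 → 2 → 3 → 0: 13 + 6 + 2 + 4 = 25
Best route has total 10.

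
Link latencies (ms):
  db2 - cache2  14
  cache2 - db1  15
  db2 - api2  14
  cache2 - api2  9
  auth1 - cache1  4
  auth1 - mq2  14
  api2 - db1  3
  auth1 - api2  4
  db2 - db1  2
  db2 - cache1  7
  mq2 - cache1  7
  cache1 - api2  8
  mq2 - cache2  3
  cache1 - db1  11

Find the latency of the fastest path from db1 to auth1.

A few of the db1→auth1 routes:
db1→api2→cache1→auth1: 3 + 8 + 4 = 15
db1→db2→cache1→auth1: 2 + 7 + 4 = 13
db1→api2→auth1: 3 + 4 = 7
Shortest: 7 ms.

7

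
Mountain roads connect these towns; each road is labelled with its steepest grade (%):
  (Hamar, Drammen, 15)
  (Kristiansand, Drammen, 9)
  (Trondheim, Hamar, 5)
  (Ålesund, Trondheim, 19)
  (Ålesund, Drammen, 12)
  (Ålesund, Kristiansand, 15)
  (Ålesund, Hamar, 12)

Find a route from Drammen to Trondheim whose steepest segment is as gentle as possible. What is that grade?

Routes from Drammen to Trondheim:
Drammen - Ålesund - Trondheim: max(12, 19) = 19
Drammen - Kristiansand - Ålesund - Hamar - Trondheim: max(9, 15, 12, 5) = 15
Drammen - Hamar - Ålesund - Trondheim: max(15, 12, 19) = 19
Drammen - Hamar - Trondheim: max(15, 5) = 15
Drammen - Ålesund - Hamar - Trondheim: max(12, 12, 5) = 12
Drammen - Kristiansand - Ålesund - Trondheim: max(9, 15, 19) = 19
Smallest bottleneck: 12%.

12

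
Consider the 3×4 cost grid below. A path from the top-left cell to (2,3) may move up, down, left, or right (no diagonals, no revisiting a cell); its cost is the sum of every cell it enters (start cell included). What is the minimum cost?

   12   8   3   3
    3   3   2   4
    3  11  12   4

Cheapest: (0,0) (1,0) (1,1) (1,2) (1,3) (2,3)
  12 + 3 + 3 + 2 + 4 + 4 = 28

28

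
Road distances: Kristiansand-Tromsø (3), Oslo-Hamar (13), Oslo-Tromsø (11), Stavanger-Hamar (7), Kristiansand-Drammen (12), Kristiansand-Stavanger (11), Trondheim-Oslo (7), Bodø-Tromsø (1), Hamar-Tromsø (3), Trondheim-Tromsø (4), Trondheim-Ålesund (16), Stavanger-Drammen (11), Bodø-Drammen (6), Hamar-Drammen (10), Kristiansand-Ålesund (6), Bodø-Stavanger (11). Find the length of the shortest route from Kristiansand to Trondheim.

Comparing a few candidate routes:
Kristiansand → Tromsø → Oslo → Trondheim: 3 + 11 + 7 = 21
Kristiansand → Ålesund → Trondheim: 6 + 16 = 22
Kristiansand → Tromsø → Trondheim: 3 + 4 = 7
Shortest: 7.

7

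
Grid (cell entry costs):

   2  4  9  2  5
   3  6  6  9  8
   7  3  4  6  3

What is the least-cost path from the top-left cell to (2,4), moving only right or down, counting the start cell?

27

Take r0c0 → r1c0 → r1c1 → r2c1 → r2c2 → r2c3 → r2c4 for a total of 2 + 3 + 6 + 3 + 4 + 6 + 3 = 27.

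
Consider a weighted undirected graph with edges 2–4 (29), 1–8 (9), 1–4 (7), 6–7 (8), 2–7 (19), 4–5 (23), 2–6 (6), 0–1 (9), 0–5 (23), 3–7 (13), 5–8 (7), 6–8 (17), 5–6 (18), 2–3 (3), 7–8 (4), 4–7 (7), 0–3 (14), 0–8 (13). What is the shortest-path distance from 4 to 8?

A few of the 4→8 routes:
4 -> 1 -> 8: 7 + 9 = 16
4 -> 5 -> 8: 23 + 7 = 30
4 -> 7 -> 8: 7 + 4 = 11
4 -> 1 -> 0 -> 8: 7 + 9 + 13 = 29
Shortest: 11.

11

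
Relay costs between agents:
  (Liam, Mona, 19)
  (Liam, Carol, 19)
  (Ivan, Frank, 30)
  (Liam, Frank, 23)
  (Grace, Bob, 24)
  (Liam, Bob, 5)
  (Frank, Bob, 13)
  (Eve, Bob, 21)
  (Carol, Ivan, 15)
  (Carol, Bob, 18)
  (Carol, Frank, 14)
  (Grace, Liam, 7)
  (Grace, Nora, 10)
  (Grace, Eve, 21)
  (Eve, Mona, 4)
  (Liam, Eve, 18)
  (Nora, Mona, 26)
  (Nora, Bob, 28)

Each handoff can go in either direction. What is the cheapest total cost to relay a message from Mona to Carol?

A few of the Mona→Carol routes:
Mona-Eve-Liam-Carol: 4 + 18 + 19 = 41
Mona-Eve-Bob-Carol: 4 + 21 + 18 = 43
Mona-Liam-Carol: 19 + 19 = 38
Mona-Liam-Bob-Carol: 19 + 5 + 18 = 42
Mona-Eve-Liam-Bob-Carol: 4 + 18 + 5 + 18 = 45
Shortest: 38.

38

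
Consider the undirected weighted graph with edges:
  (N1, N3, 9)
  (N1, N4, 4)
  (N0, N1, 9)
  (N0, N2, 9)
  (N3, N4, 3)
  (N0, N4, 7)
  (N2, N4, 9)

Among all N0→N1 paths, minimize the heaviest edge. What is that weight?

Routes from N0 to N1:
N0 → N2 → N4 → N1: max(9, 9, 4) = 9
N0 → N2 → N4 → N3 → N1: max(9, 9, 3, 9) = 9
N0 → N4 → N3 → N1: max(7, 3, 9) = 9
N0 → N1: max(9) = 9
N0 → N4 → N1: max(7, 4) = 7
The minimum achievable maximum is 7.

7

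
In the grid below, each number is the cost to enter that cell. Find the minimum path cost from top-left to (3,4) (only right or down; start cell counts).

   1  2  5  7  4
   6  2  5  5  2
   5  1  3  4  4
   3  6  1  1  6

One optimal route is r0c0→r0c1→r1c1→r2c1→r2c2→r3c2→r3c3→r3c4.
Its cost is 1 + 2 + 2 + 1 + 3 + 1 + 1 + 6 = 17.
For comparison, the top-then-right route costs 31.

17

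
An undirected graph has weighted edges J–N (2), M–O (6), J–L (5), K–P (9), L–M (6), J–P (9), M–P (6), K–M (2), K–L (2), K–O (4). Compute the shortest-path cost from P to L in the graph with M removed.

Candidate routes:
P -> J -> L: 9 + 5 = 14
P -> K -> L: 9 + 2 = 11
Best route has total 11.

11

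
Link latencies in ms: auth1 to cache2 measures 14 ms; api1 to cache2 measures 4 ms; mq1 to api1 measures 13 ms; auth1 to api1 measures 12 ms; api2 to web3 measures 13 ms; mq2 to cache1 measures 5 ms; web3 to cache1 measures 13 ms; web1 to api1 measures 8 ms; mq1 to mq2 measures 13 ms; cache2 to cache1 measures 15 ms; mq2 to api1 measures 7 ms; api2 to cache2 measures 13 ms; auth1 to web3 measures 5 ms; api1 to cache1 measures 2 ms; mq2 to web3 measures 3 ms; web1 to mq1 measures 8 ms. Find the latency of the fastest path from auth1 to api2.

A few of the auth1→api2 routes:
auth1-web3-mq2-cache1-api1-cache2-api2: 5 + 3 + 5 + 2 + 4 + 13 = 32
auth1-cache2-api2: 14 + 13 = 27
auth1-web3-api2: 5 + 13 = 18
auth1-web3-mq2-api1-cache2-api2: 5 + 3 + 7 + 4 + 13 = 32
auth1-api1-cache2-api2: 12 + 4 + 13 = 29
auth1-api1-mq2-web3-api2: 12 + 7 + 3 + 13 = 35
Best route has total 18 ms.

18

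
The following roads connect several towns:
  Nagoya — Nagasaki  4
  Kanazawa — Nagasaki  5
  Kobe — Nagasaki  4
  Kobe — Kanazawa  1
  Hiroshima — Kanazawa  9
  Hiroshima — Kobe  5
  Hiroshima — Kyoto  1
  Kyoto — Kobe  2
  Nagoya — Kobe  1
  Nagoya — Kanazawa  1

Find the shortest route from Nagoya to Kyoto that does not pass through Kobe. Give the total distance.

11

Paths from Nagoya to Kyoto avoiding Kobe:
Nagoya-Kanazawa-Hiroshima-Kyoto: 1 + 9 + 1 = 11
Nagoya-Nagasaki-Kanazawa-Hiroshima-Kyoto: 4 + 5 + 9 + 1 = 19
Best route has total 11.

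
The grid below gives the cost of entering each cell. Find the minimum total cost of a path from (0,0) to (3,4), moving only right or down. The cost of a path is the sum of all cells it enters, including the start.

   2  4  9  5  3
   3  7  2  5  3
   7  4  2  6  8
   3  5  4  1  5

Cheapest: [0,0] -> [1,0] -> [1,1] -> [1,2] -> [2,2] -> [3,2] -> [3,3] -> [3,4]
  2 + 3 + 7 + 2 + 2 + 4 + 1 + 5 = 26
(Top row then right column would cost 39.)

26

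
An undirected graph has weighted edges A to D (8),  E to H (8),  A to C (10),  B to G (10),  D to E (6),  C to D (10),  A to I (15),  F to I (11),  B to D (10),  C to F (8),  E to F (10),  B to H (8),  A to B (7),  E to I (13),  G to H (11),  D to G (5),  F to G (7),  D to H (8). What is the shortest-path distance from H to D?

A few of the H→D routes:
H - G - D: 11 + 5 = 16
H - B - A - D: 8 + 7 + 8 = 23
H - D: 8
H - B - D: 8 + 10 = 18
H - B - G - D: 8 + 10 + 5 = 23
H - E - D: 8 + 6 = 14
Best route has total 8.

8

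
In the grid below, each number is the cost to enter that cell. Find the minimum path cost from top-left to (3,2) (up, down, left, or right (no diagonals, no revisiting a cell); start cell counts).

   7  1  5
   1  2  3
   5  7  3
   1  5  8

24

Best path: [0,0]→[0,1]→[1,1]→[1,2]→[2,2]→[3,2]
Cost: 7 + 1 + 2 + 3 + 3 + 8 = 24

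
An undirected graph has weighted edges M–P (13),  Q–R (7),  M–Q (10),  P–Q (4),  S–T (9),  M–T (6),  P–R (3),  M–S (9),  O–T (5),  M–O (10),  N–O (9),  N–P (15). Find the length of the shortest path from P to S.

22

Checking several routes:
P - Q - M - S: 4 + 10 + 9 = 23
P - M - T - S: 13 + 6 + 9 = 28
P - M - S: 13 + 9 = 22
P - R - Q - M - S: 3 + 7 + 10 + 9 = 29
Best route has total 22.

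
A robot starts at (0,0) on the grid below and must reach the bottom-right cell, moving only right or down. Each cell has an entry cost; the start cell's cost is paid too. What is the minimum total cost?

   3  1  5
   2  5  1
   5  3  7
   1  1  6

18

Best path: [0,0] -> [1,0] -> [2,0] -> [3,0] -> [3,1] -> [3,2]
Cost: 3 + 2 + 5 + 1 + 1 + 6 = 18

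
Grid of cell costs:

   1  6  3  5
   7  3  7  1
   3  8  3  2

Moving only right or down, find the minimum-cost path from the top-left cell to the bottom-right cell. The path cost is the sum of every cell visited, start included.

18

Best path: [0,0] [0,1] [0,2] [0,3] [1,3] [2,3]
Cost: 1 + 6 + 3 + 5 + 1 + 2 = 18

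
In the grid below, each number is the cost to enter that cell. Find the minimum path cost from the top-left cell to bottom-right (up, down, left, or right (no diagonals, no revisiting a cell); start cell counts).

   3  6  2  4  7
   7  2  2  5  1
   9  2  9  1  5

24

Best path: [0,0] -> [0,1] -> [0,2] -> [1,2] -> [1,3] -> [1,4] -> [2,4]
Cost: 3 + 6 + 2 + 2 + 5 + 1 + 5 = 24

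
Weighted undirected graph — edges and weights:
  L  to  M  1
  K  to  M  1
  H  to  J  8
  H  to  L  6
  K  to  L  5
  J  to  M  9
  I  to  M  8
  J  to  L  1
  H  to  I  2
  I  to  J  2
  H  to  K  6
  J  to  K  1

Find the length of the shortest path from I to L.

A few of the I→L routes:
I-H-L: 2 + 6 = 8
I-J-K-M-L: 2 + 1 + 1 + 1 = 5
I-M-L: 8 + 1 = 9
I-H-K-M-L: 2 + 6 + 1 + 1 = 10
I-J-K-L: 2 + 1 + 5 = 8
I-J-L: 2 + 1 = 3
Best route has total 3.

3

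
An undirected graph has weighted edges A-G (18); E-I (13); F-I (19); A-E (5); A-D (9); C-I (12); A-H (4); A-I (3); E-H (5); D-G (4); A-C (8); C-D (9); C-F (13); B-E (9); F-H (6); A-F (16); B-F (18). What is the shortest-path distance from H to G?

Some routes from H to G:
H - A - C - D - G: 4 + 8 + 9 + 4 = 25
H - A - D - G: 4 + 9 + 4 = 17
H - E - A - D - G: 5 + 5 + 9 + 4 = 23
H - E - A - C - D - G: 5 + 5 + 8 + 9 + 4 = 31
H - A - G: 4 + 18 = 22
H - E - A - G: 5 + 5 + 18 = 28
The minimum is 17.

17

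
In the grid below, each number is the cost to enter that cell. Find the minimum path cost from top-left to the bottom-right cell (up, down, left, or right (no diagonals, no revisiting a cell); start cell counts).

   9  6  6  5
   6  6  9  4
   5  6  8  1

One optimal route is [0,0] -> [0,1] -> [0,2] -> [0,3] -> [1,3] -> [2,3].
Its cost is 9 + 6 + 6 + 5 + 4 + 1 = 31.

31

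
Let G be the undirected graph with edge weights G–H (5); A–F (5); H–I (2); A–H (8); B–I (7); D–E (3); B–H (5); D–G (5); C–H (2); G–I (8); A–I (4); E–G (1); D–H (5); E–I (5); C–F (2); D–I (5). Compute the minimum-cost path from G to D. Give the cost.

4

Checking several routes:
G-H-D: 5 + 5 = 10
G-E-I-H-D: 1 + 5 + 2 + 5 = 13
G-E-I-D: 1 + 5 + 5 = 11
G-H-I-D: 5 + 2 + 5 = 12
G-E-D: 1 + 3 = 4
G-D: 5
Shortest: 4.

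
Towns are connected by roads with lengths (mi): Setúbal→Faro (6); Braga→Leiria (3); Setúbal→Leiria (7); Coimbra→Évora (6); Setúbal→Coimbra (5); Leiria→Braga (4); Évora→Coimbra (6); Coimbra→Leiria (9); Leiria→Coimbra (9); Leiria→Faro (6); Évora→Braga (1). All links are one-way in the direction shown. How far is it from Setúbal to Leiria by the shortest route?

Paths from Setúbal to Leiria:
Setúbal-Coimbra-Évora-Braga-Leiria: 5 + 6 + 1 + 3 = 15
Setúbal-Leiria: 7
Setúbal-Coimbra-Leiria: 5 + 9 = 14
The minimum is 7 mi.

7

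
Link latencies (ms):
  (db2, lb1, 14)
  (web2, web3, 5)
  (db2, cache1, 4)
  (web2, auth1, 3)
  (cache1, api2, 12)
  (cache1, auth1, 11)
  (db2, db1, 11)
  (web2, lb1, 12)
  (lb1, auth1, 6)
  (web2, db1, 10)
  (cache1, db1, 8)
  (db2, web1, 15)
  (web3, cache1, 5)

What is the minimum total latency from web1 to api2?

31

Comparing a few candidate routes:
web1→db2→db1→web2→auth1→cache1→api2: 15 + 11 + 10 + 3 + 11 + 12 = 62
web1→db2→db1→web2→web3→cache1→api2: 15 + 11 + 10 + 5 + 5 + 12 = 58
web1→db2→lb1→auth1→web2→web3→cache1→api2: 15 + 14 + 6 + 3 + 5 + 5 + 12 = 60
web1→db2→lb1→auth1→cache1→api2: 15 + 14 + 6 + 11 + 12 = 58
web1→db2→cache1→api2: 15 + 4 + 12 = 31
web1→db2→db1→cache1→api2: 15 + 11 + 8 + 12 = 46
Shortest: 31 ms.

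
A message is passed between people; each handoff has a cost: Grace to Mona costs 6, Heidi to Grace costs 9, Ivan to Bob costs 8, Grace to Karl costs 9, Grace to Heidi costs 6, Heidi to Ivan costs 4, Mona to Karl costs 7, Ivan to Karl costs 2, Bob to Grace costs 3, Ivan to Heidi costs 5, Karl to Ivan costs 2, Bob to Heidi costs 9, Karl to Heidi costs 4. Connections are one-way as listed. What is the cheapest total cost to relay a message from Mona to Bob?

Candidate routes:
Mona→Karl→Ivan→Bob: 7 + 2 + 8 = 17
Mona→Karl→Heidi→Ivan→Bob: 7 + 4 + 4 + 8 = 23
The minimum is 17.

17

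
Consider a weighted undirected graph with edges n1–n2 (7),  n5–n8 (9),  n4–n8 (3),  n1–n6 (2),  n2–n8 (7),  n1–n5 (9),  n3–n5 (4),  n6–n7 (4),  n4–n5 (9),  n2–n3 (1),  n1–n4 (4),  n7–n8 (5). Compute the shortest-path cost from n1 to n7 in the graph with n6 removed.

12

Some routes from n1 to n7 avoiding n6:
n1 -> n2 -> n8 -> n7: 7 + 7 + 5 = 19
n1 -> n2 -> n3 -> n5 -> n8 -> n7: 7 + 1 + 4 + 9 + 5 = 26
n1 -> n4 -> n8 -> n7: 4 + 3 + 5 = 12
n1 -> n5 -> n8 -> n7: 9 + 9 + 5 = 23
The minimum is 12.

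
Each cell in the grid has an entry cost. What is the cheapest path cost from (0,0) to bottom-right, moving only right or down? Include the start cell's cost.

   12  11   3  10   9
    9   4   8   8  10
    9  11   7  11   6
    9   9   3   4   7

54

Best path: r0c0 -> r1c0 -> r1c1 -> r1c2 -> r2c2 -> r3c2 -> r3c3 -> r3c4
Cost: 12 + 9 + 4 + 8 + 7 + 3 + 4 + 7 = 54
For comparison, the top-then-right route costs 68.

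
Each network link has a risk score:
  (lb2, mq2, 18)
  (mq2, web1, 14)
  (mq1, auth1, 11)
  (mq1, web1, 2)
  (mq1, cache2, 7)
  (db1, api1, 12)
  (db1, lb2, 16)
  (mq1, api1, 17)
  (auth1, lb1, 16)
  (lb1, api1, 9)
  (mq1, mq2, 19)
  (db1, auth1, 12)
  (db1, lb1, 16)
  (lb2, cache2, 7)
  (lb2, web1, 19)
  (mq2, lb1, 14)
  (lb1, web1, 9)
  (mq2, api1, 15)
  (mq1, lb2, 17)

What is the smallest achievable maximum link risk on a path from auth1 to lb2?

11

A few of the auth1→lb2 routes:
auth1 - db1 - api1 - lb1 - web1 - mq1 - cache2 - lb2: max(12, 12, 9, 9, 2, 7, 7) = 12
auth1 - db1 - api1 - lb1 - mq2 - web1 - mq1 - cache2 - lb2: max(12, 12, 9, 14, 14, 2, 7, 7) = 14
auth1 - mq1 - cache2 - lb2: max(11, 7, 7) = 11
auth1 - db1 - api1 - mq2 - web1 - mq1 - cache2 - lb2: max(12, 12, 15, 14, 2, 7, 7) = 15
The minimum achievable maximum is 11.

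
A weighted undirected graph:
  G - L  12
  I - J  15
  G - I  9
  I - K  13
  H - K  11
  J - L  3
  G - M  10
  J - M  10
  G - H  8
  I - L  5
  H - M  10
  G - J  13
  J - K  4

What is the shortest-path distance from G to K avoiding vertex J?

Paths from G to K avoiding J:
G -> H -> K: 8 + 11 = 19
G -> L -> I -> K: 12 + 5 + 13 = 30
G -> I -> K: 9 + 13 = 22
G -> M -> H -> K: 10 + 10 + 11 = 31
The minimum is 19.

19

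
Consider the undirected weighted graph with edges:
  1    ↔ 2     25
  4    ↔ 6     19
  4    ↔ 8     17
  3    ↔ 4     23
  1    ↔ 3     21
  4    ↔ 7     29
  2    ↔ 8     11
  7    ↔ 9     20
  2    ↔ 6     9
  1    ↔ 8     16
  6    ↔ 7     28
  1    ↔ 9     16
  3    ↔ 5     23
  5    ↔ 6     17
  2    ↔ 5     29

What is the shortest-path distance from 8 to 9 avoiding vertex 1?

Checking several routes:
8 → 4 → 6 → 7 → 9: 17 + 19 + 28 + 20 = 84
8 → 2 → 6 → 7 → 9: 11 + 9 + 28 + 20 = 68
8 → 4 → 7 → 9: 17 + 29 + 20 = 66
Shortest: 66.

66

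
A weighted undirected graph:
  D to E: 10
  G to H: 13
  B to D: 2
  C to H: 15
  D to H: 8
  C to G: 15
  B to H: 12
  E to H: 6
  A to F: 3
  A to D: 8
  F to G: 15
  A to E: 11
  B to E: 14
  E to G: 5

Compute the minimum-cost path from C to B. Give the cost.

25

A few of the C→B routes:
C - G - E - D - B: 15 + 5 + 10 + 2 = 32
C - H - B: 15 + 12 = 27
C - H - E - D - B: 15 + 6 + 10 + 2 = 33
C - H - D - B: 15 + 8 + 2 = 25
The minimum is 25.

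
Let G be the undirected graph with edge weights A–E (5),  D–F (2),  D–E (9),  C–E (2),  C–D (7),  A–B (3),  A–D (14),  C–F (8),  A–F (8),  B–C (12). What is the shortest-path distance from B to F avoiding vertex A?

Paths from B to F avoiding A:
B-C-E-D-F: 12 + 2 + 9 + 2 = 25
B-C-F: 12 + 8 = 20
B-C-D-F: 12 + 7 + 2 = 21
The minimum is 20.

20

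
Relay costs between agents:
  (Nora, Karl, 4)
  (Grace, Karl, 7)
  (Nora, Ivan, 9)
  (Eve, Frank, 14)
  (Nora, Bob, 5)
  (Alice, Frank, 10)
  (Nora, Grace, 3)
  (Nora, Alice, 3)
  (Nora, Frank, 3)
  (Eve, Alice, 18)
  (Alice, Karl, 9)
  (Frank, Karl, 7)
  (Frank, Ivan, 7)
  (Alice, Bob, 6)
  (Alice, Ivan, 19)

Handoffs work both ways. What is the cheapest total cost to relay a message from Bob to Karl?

9

Comparing a few candidate routes:
Bob - Nora - Karl: 5 + 4 = 9
Bob - Alice - Nora - Karl: 6 + 3 + 4 = 13
Bob - Nora - Grace - Karl: 5 + 3 + 7 = 15
Bob - Nora - Frank - Karl: 5 + 3 + 7 = 15
Bob - Alice - Karl: 6 + 9 = 15
Best route has total 9.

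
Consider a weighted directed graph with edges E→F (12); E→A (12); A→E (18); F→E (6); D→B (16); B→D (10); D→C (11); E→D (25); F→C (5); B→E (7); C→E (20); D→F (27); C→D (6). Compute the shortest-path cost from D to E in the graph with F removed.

23

Candidate routes:
D-C-E: 11 + 20 = 31
D-B-E: 16 + 7 = 23
The minimum is 23.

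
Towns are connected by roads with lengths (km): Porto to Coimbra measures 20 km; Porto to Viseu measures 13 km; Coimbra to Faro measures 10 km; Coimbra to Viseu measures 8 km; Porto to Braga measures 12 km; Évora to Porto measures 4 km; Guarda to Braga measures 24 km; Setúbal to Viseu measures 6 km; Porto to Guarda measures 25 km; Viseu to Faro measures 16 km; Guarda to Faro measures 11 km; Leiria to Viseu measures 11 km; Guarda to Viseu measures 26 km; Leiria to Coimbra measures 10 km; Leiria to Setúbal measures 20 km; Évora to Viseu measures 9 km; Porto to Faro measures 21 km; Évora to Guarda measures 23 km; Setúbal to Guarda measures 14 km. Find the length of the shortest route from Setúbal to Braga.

Checking several routes:
Setúbal-Viseu-Évora-Porto-Braga: 6 + 9 + 4 + 12 = 31
Setúbal-Viseu-Porto-Braga: 6 + 13 + 12 = 31
Setúbal-Guarda-Braga: 14 + 24 = 38
Shortest: 31 km.

31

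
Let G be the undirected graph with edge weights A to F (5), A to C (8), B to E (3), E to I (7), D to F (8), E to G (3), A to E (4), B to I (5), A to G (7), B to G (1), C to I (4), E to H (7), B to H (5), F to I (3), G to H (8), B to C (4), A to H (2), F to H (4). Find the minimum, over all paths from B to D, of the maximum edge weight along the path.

8

Comparing a few candidate routes:
B-I-E-G-H-A-F-D: max(5, 7, 3, 8, 2, 5, 8) = 8
B-I-E-G-A-F-D: max(5, 7, 3, 7, 5, 8) = 8
B-I-E-G-A-H-F-D: max(5, 7, 3, 7, 2, 4, 8) = 8
B-I-E-G-H-F-D: max(5, 7, 3, 8, 4, 8) = 8
The minimum achievable maximum is 8.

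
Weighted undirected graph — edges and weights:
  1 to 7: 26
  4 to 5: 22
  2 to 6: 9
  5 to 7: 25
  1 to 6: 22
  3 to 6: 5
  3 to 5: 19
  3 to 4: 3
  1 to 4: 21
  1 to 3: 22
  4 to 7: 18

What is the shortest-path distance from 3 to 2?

14

Checking several routes:
3-1-6-2: 22 + 22 + 9 = 53
3-6-2: 5 + 9 = 14
3-4-1-6-2: 3 + 21 + 22 + 9 = 55
The minimum is 14.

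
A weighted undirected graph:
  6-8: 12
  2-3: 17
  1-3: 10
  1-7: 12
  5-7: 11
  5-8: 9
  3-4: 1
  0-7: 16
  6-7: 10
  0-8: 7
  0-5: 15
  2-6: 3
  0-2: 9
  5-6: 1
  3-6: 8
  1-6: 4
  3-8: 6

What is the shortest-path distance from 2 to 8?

Checking several routes:
2 → 6 → 8: 3 + 12 = 15
2 → 6 → 5 → 8: 3 + 1 + 9 = 13
2 → 0 → 8: 9 + 7 = 16
2 → 6 → 3 → 8: 3 + 8 + 6 = 17
Best route has total 13.

13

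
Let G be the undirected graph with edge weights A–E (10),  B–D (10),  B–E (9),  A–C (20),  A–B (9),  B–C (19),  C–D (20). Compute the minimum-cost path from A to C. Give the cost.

Comparing a few candidate routes:
A → E → B → C: 10 + 9 + 19 = 38
A → C: 20
A → B → D → C: 9 + 10 + 20 = 39
A → B → C: 9 + 19 = 28
Shortest: 20.

20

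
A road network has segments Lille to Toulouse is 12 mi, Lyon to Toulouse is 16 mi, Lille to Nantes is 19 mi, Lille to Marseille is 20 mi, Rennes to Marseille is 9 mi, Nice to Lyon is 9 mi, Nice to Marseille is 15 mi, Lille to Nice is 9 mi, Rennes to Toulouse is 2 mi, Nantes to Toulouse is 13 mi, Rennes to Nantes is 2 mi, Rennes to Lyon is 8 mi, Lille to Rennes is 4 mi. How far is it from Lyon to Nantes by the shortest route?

A few of the Lyon→Nantes routes:
Lyon→Rennes→Toulouse→Nantes: 8 + 2 + 13 = 23
Lyon→Rennes→Nantes: 8 + 2 = 10
Lyon→Toulouse→Rennes→Nantes: 16 + 2 + 2 = 20
The minimum is 10 mi.

10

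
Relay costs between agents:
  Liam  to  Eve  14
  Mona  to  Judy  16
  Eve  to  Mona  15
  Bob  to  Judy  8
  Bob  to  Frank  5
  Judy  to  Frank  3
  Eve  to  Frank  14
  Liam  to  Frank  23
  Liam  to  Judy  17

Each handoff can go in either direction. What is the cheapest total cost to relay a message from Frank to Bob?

A few of the Frank→Bob routes:
Frank→Eve→Liam→Judy→Bob: 14 + 14 + 17 + 8 = 53
Frank→Judy→Bob: 3 + 8 = 11
Frank→Liam→Judy→Bob: 23 + 17 + 8 = 48
Frank→Bob: 5
Shortest: 5.

5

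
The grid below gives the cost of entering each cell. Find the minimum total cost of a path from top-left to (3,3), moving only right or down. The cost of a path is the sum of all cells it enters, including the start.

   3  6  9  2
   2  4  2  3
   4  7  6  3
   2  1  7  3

20

Best path: r0c0→r1c0→r1c1→r1c2→r1c3→r2c3→r3c3
Cost: 3 + 2 + 4 + 2 + 3 + 3 + 3 = 20
(Top row then right column would cost 29.)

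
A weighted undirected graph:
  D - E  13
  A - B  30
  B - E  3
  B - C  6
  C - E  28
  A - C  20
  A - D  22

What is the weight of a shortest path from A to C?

20

Checking several routes:
A-C: 20
A-B-E-C: 30 + 3 + 28 = 61
A-B-C: 30 + 6 = 36
A-D-E-B-C: 22 + 13 + 3 + 6 = 44
The minimum is 20.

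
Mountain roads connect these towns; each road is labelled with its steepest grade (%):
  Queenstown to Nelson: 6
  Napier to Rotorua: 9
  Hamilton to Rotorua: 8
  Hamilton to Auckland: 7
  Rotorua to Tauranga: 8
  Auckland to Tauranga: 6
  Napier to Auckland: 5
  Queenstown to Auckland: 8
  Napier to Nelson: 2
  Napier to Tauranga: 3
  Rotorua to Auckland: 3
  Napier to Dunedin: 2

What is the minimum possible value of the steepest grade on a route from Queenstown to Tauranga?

6

Some routes from Queenstown to Tauranga:
Queenstown→Nelson→Napier→Tauranga: max(6, 2, 3) = 6
Queenstown→Nelson→Napier→Auckland→Tauranga: max(6, 2, 5, 6) = 6
Queenstown→Auckland→Rotorua→Tauranga: max(8, 3, 8) = 8
Queenstown→Nelson→Napier→Auckland→Rotorua→Tauranga: max(6, 2, 5, 3, 8) = 8
Queenstown→Nelson→Napier→Auckland→Hamilton→Rotorua→Tauranga: max(6, 2, 5, 7, 8, 8) = 8
Queenstown→Auckland→Hamilton→Rotorua→Tauranga: max(8, 7, 8, 8) = 8
Smallest bottleneck: 6%.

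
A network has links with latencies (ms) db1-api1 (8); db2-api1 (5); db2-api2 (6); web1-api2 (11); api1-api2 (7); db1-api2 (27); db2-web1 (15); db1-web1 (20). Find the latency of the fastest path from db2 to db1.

Some routes from db2 to db1:
db2 → api1 → api2 → db1: 5 + 7 + 27 = 39
db2 → api2 → api1 → db1: 6 + 7 + 8 = 21
db2 → api2 → web1 → db1: 6 + 11 + 20 = 37
db2 → web1 → db1: 15 + 20 = 35
db2 → api1 → db1: 5 + 8 = 13
db2 → api2 → db1: 6 + 27 = 33
The minimum is 13 ms.

13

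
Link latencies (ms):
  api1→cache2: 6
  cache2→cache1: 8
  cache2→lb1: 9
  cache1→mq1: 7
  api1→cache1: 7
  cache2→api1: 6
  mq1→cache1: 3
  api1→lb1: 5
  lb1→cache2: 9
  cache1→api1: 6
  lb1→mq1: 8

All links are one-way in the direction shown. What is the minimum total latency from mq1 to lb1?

Paths from mq1 to lb1:
mq1 -> cache1 -> api1 -> cache2 -> lb1: 3 + 6 + 6 + 9 = 24
mq1 -> cache1 -> api1 -> lb1: 3 + 6 + 5 = 14
Best route has total 14 ms.

14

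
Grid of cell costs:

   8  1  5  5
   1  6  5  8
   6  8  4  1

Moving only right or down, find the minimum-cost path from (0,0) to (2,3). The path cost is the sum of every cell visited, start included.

24

Cheapest: [0,0] -> [0,1] -> [0,2] -> [1,2] -> [2,2] -> [2,3]
  8 + 1 + 5 + 5 + 4 + 1 = 24
For comparison, the top-then-right route costs 28.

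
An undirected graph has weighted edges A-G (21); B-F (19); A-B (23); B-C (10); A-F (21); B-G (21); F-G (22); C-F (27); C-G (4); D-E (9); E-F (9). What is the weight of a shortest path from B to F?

Some routes from B to F:
B - F: 19
B - A - F: 23 + 21 = 44
B - G - F: 21 + 22 = 43
B - C - F: 10 + 27 = 37
B - G - C - F: 21 + 4 + 27 = 52
B - C - G - F: 10 + 4 + 22 = 36
The minimum is 19.

19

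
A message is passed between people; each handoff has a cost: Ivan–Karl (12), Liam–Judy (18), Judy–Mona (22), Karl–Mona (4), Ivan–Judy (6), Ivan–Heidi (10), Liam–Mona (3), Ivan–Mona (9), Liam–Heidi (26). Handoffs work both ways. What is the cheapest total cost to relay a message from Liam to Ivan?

12

Some routes from Liam to Ivan:
Liam - Mona - Judy - Ivan: 3 + 22 + 6 = 31
Liam - Judy - Mona - Ivan: 18 + 22 + 9 = 49
Liam - Heidi - Ivan: 26 + 10 = 36
Liam - Mona - Karl - Ivan: 3 + 4 + 12 = 19
Liam - Judy - Ivan: 18 + 6 = 24
Liam - Mona - Ivan: 3 + 9 = 12
Shortest: 12.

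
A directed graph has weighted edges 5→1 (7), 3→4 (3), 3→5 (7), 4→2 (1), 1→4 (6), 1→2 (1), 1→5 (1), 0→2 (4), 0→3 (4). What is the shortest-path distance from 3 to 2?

4

Paths from 3 to 2:
3 → 4 → 2: 3 + 1 = 4
3 → 5 → 1 → 2: 7 + 7 + 1 = 15
3 → 5 → 1 → 4 → 2: 7 + 7 + 6 + 1 = 21
The minimum is 4.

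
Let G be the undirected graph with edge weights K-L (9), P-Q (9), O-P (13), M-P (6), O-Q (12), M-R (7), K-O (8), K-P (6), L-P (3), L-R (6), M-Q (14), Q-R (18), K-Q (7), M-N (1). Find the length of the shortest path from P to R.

9

Comparing a few candidate routes:
P - K - L - R: 6 + 9 + 6 = 21
P - L - R: 3 + 6 = 9
P - Q - R: 9 + 18 = 27
P - M - R: 6 + 7 = 13
Shortest: 9.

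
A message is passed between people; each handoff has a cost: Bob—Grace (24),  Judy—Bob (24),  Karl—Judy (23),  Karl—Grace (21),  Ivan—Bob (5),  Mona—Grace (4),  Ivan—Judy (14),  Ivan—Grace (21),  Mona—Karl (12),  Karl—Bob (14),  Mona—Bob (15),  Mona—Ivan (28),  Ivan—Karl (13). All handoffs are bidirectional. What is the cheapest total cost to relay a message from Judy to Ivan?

Checking several routes:
Judy-Ivan: 14
Judy-Karl-Bob-Ivan: 23 + 14 + 5 = 42
Judy-Bob-Ivan: 24 + 5 = 29
Judy-Karl-Ivan: 23 + 13 = 36
Best route has total 14.

14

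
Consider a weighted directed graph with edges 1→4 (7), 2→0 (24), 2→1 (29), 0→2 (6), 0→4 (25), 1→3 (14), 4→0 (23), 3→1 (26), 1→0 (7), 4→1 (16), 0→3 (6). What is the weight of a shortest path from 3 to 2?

39

Paths from 3 to 2:
3 → 1 → 4 → 0 → 2: 26 + 7 + 23 + 6 = 62
3 → 1 → 0 → 2: 26 + 7 + 6 = 39
Best route has total 39.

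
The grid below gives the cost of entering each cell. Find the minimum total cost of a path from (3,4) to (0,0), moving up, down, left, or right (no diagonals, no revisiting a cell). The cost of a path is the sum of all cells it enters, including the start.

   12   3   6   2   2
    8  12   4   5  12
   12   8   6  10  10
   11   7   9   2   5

45

Take (3,4) (3,3) (2,3) (1,3) (0,3) (0,2) (0,1) (0,0) for a total of 5 + 2 + 10 + 5 + 2 + 6 + 3 + 12 = 45.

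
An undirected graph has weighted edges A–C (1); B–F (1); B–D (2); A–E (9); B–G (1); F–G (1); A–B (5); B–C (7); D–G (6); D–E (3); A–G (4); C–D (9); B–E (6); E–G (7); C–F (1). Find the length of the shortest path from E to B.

Some routes from E to B:
E - D - B: 3 + 2 = 5
E - G - B: 7 + 1 = 8
E - D - G - B: 3 + 6 + 1 = 10
E - B: 6
E - G - F - B: 7 + 1 + 1 = 9
E - D - G - F - B: 3 + 6 + 1 + 1 = 11
Best route has total 5.

5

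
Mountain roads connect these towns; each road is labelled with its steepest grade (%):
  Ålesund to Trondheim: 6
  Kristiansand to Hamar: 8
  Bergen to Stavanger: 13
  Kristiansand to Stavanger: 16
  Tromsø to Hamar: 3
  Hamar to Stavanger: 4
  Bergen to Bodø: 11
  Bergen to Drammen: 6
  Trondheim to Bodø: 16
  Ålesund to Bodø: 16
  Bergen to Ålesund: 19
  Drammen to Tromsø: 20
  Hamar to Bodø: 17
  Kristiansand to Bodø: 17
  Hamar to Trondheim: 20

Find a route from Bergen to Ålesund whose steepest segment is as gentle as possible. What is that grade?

16

Checking several routes:
Bergen-Bodø-Ålesund: max(11, 16) = 16
Bergen-Bodø-Trondheim-Ålesund: max(11, 16, 6) = 16
Bergen-Stavanger-Kristiansand-Bodø-Ålesund: max(13, 16, 17, 16) = 17
Bergen-Stavanger-Kristiansand-Bodø-Trondheim-Ålesund: max(13, 16, 17, 16, 6) = 17
The minimum achievable maximum is 16%.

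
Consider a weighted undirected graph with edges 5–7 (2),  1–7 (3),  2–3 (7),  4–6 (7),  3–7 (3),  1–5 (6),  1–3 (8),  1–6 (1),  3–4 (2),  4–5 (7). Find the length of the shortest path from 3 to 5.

5

A few of the 3→5 routes:
3 → 4 → 5: 2 + 7 = 9
3 → 7 → 1 → 5: 3 + 3 + 6 = 12
3 → 7 → 5: 3 + 2 = 5
Shortest: 5.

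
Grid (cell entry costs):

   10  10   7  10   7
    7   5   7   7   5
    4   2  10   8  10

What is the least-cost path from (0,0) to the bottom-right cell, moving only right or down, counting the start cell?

Path [0,0] → [1,0] → [1,1] → [1,2] → [1,3] → [1,4] → [2,4]: 10 + 7 + 5 + 7 + 7 + 5 + 10 = 51.

51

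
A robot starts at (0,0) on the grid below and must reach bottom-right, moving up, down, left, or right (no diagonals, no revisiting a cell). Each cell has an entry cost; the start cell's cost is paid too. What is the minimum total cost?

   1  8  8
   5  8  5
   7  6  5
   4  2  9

28

Take (0,0) -> (1,0) -> (2,0) -> (3,0) -> (3,1) -> (3,2) for a total of 1 + 5 + 7 + 4 + 2 + 9 = 28.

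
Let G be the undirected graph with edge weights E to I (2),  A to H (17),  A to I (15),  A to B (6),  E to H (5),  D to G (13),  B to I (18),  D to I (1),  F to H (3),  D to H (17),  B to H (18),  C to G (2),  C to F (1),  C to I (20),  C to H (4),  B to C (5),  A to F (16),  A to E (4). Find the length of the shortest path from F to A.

12

A few of the F→A routes:
F→C→B→A: 1 + 5 + 6 = 12
F→H→C→B→A: 3 + 4 + 5 + 6 = 18
F→C→H→E→A: 1 + 4 + 5 + 4 = 14
F→H→E→A: 3 + 5 + 4 = 12
F→A: 16
Shortest: 12.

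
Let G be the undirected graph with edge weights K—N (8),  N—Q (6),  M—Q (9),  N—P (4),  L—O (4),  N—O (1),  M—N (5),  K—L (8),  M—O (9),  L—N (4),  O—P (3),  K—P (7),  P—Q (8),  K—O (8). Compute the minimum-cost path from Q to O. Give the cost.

Comparing a few candidate routes:
Q-P-O: 8 + 3 = 11
Q-N-O: 6 + 1 = 7
Q-N-P-O: 6 + 4 + 3 = 13
The minimum is 7.

7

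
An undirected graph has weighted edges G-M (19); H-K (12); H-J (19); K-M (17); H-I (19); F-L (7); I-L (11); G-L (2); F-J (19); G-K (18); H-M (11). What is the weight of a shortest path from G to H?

A few of the G→H routes:
G-K-H: 18 + 12 = 30
G-L-F-J-H: 2 + 7 + 19 + 19 = 47
G-L-I-H: 2 + 11 + 19 = 32
G-M-H: 19 + 11 = 30
G-K-M-H: 18 + 17 + 11 = 46
Best route has total 30.

30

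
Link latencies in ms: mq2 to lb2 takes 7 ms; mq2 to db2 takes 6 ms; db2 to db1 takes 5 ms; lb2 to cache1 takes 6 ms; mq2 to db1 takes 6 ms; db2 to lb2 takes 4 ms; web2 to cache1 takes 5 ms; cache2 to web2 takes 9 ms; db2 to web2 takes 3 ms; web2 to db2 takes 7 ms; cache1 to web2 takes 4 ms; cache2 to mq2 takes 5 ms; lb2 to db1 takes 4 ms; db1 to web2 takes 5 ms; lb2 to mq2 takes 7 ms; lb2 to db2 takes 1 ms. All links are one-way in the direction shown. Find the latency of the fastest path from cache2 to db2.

Paths from cache2 to db2:
cache2-mq2-lb2-db2: 5 + 7 + 1 = 13
cache2-mq2-db1-web2-db2: 5 + 6 + 5 + 7 = 23
cache2-mq2-db2: 5 + 6 = 11
cache2-mq2-lb2-cache1-web2-db2: 5 + 7 + 6 + 4 + 7 = 29
cache2-web2-db2: 9 + 7 = 16
cache2-mq2-lb2-db1-web2-db2: 5 + 7 + 4 + 5 + 7 = 28
Best route has total 11 ms.

11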